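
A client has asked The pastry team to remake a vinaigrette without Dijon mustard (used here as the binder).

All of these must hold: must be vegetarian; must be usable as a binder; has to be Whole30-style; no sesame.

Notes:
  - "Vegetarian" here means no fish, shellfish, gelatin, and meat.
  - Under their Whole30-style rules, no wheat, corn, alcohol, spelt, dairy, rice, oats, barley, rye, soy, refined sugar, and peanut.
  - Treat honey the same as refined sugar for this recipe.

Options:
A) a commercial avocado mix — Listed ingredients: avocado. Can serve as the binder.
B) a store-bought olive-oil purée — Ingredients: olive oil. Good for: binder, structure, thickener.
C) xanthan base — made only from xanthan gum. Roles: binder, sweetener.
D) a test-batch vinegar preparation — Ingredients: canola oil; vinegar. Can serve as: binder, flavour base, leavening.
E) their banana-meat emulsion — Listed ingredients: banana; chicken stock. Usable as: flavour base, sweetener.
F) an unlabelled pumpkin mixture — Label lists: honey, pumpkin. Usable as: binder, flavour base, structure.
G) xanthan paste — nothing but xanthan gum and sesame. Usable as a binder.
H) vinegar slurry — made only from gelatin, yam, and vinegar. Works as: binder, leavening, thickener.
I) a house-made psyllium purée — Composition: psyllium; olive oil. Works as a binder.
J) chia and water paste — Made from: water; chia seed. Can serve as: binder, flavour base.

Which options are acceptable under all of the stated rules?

A, B, C, D, I, J

A: works as a binder, vegetarian, no sesame — keep
B: Whole30-style, vegetarian — keep
C: vegetarian, no sesame — OK
D: only canola oil and vinegar; none excluded — valid
E: not usable as a binder; has chicken stock, so not vegetarian — out
F: has honey, so not Whole30-style — reject
G: has sesame, so not sesame-free — out
H: has gelatin, so not vegetarian — no
I: works as a binder, Whole30-style, vegetarian — valid
J: every rule checks out — valid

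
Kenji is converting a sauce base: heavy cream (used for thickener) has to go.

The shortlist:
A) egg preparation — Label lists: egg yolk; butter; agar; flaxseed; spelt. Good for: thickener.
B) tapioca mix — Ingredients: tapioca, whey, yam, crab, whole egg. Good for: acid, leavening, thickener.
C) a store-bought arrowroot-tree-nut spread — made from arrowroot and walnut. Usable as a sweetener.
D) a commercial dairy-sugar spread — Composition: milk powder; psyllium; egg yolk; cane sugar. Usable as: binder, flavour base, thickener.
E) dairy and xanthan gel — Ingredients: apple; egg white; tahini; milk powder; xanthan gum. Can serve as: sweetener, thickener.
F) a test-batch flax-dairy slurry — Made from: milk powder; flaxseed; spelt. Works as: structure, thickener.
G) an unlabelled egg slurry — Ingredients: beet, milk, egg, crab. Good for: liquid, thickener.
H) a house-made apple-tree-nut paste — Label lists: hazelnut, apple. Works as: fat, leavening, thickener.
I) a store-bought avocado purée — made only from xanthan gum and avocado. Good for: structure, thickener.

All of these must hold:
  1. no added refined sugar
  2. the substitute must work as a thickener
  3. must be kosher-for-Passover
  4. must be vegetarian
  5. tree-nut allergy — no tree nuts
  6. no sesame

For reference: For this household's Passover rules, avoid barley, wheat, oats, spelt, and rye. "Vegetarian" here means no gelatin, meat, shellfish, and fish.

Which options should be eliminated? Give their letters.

A: has spelt, so not kosher-for-Passover — reject
B: has crab, so not vegetarian — reject
C: not usable as a thickener; has walnut, so not tree-nut-free — out
D: has cane sugar, so not no-added-sugar — no
E: has tahini, so not sesame-free — out
F: has spelt, so not kosher-for-Passover — no
G: has crab, so not vegetarian — reject
H: has hazelnut, so not tree-nut-free — out
I: only avocado and xanthan gum; none excluded — valid

A, B, C, D, E, F, G, H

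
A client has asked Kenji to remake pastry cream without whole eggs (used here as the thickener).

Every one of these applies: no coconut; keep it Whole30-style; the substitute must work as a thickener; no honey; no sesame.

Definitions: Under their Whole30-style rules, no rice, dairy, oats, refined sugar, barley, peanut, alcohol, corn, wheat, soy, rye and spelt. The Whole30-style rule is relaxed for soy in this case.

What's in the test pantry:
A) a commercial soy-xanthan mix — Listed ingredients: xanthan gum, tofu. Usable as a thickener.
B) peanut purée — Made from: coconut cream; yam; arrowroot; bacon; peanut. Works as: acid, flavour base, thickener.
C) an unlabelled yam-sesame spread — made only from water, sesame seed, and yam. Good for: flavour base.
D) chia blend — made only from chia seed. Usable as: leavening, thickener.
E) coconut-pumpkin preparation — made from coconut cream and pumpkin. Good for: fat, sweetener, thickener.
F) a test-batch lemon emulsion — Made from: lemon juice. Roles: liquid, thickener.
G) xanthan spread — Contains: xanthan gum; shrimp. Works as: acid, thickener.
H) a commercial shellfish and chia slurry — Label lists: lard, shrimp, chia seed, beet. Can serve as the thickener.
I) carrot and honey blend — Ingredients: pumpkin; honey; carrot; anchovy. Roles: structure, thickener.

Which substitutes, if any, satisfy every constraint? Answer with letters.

A, D, F, G, H

A: soy is permitted under the Whole30-style carve-out; nothing else excluded — valid
B: has peanut, so not Whole30-style; has coconut cream, so not coconut-free — out
C: not usable as a thickener; has sesame seed, so not sesame-free — reject
D: only chia seed; none excluded — keep
E: has coconut cream, so not coconut-free — reject
F: Whole30-style, no sesame — OK
G: only shrimp and xanthan gum; none excluded — valid
H: Whole30-style, no honey — OK
I: has honey, so not honey-free — out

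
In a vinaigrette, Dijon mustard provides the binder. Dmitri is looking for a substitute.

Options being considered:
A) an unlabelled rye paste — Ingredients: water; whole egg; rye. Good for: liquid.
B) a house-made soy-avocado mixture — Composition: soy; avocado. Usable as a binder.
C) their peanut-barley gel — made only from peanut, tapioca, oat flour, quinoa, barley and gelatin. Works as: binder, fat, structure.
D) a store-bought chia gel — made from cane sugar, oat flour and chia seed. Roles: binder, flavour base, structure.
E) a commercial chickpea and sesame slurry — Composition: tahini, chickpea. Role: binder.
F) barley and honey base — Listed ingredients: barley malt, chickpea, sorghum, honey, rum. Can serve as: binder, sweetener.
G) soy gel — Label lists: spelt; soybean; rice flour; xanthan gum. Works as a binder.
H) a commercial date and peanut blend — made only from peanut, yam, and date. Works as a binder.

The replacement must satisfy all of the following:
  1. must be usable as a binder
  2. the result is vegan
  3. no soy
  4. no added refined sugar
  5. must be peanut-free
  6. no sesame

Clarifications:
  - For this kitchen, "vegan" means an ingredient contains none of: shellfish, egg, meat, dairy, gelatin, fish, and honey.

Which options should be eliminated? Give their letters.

A: not usable as a binder; has whole egg, so not vegan — reject
B: has soy, so not soy-free — out
C: has gelatin, so not vegan; has peanut, so not peanut-free — out
D: has cane sugar, so not no-added-sugar — no
E: has tahini, so not sesame-free — no
F: has honey, so not vegan — reject
G: has soybean, so not soy-free — reject
H: has peanut, so not peanut-free — out

A, B, C, D, E, F, G, H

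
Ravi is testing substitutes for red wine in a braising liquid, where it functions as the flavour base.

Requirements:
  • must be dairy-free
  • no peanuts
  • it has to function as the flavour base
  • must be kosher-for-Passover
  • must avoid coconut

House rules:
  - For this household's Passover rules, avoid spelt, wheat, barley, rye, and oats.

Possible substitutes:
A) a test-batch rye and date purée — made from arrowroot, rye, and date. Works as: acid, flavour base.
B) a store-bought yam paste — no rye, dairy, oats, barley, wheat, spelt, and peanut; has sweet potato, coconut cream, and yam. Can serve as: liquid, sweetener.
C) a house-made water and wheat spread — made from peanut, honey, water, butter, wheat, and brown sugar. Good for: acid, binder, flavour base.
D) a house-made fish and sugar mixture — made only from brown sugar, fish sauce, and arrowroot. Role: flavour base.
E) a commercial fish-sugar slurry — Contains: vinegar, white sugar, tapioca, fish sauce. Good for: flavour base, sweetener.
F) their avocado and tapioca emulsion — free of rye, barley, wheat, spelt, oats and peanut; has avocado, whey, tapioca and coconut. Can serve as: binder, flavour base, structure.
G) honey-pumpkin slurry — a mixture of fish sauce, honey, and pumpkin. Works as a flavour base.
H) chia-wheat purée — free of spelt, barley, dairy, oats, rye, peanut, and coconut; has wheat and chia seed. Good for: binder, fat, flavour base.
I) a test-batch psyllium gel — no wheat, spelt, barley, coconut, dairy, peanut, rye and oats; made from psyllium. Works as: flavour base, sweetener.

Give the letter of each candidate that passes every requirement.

A: has rye, so not kosher-for-Passover — reject
B: not usable as a flavour base; has coconut cream, so not coconut-free — no
C: has wheat, so not kosher-for-Passover; has peanut, so not peanut-free (and 1 more) — out
D: works as a flavour base, kosher-for-Passover, no peanut — valid
E: nothing on the exclusion list — keep
F: has coconut, so not coconut-free; has whey, so not dairy-free — reject
G: every rule checks out — keep
H: has wheat, so not kosher-for-Passover — reject
I: works as a flavour base, no coconut, no peanut — valid

D, E, G, I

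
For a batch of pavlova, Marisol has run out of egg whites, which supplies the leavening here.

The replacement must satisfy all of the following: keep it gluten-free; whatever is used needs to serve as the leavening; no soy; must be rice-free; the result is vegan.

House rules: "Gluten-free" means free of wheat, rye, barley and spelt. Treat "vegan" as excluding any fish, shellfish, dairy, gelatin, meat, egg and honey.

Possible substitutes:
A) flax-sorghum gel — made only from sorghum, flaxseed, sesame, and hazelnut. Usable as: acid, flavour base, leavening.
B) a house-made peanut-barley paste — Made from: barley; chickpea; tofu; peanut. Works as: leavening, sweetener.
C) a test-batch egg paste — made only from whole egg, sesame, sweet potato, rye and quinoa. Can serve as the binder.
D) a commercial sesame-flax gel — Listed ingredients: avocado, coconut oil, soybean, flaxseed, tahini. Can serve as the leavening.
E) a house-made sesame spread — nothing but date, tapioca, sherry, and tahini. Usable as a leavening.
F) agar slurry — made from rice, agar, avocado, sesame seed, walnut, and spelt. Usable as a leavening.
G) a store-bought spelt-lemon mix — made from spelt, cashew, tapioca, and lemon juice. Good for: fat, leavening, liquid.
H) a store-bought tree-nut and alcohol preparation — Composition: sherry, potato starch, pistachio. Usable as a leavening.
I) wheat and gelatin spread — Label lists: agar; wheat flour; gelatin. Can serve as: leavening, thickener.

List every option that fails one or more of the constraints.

B, C, D, F, G, I

A: works as a leavening, vegan, gluten-free — valid
B: has barley, so not gluten-free; has tofu, so not soy-free — no
C: not usable as a leavening; has rye, so not gluten-free (and 1 more) — no
D: has soybean, so not soy-free — out
E: sherry and tahini etc. — none of it excluded — OK
F: has spelt, so not gluten-free; has rice, so not rice-free — out
G: has spelt, so not gluten-free — out
H: only sherry, pistachio and potato starch; none excluded — keep
I: has wheat flour, so not gluten-free; has gelatin, so not vegan — out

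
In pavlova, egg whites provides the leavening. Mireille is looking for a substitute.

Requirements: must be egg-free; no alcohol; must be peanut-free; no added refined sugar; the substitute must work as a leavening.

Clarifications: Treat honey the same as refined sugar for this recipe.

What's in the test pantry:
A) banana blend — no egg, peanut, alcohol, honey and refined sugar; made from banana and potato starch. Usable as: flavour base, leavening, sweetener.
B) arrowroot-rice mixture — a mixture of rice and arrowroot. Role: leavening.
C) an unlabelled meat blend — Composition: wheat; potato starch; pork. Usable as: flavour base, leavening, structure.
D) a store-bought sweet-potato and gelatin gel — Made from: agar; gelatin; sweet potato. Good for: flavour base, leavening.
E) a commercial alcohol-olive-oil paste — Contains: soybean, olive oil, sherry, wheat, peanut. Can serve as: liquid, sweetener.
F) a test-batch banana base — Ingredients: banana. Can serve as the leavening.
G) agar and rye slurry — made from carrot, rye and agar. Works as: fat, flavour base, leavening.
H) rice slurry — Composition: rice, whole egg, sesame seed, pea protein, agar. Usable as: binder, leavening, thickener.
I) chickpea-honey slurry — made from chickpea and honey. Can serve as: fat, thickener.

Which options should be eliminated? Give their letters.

E, H, I

A: every rule checks out — valid
B: only rice and arrowroot; none excluded — keep
C: no egg, no alcohol — OK
D: all constraints satisfied — OK
E: not usable as a leavening; has peanut, so not peanut-free (and 1 more) — reject
F: works as a leavening, no-added-sugar, no alcohol — valid
G: no peanut, no egg — OK
H: has whole egg, so not egg-free — out
I: not usable as a leavening; has honey, so not no-added-sugar — out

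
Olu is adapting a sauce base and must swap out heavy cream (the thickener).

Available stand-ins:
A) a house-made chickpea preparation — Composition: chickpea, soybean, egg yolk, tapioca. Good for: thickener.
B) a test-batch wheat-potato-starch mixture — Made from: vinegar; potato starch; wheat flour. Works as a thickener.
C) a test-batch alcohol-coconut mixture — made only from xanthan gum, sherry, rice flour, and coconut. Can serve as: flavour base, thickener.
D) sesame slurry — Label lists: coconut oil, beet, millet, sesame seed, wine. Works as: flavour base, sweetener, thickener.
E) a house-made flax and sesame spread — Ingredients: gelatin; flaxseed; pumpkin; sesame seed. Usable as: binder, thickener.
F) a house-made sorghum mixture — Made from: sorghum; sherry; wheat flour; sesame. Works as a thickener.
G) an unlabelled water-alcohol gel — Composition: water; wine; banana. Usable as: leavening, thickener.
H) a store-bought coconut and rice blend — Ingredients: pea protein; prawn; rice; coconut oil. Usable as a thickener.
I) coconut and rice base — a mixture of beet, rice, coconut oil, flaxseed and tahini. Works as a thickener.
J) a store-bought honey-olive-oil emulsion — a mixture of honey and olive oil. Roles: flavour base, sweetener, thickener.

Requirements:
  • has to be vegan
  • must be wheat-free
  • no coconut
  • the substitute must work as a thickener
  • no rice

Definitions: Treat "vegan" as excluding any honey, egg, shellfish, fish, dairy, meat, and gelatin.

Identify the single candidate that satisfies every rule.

G

A: has egg yolk, so not vegan — reject
B: has wheat flour, so not wheat-free — reject
C: has rice flour, so not rice-free; has coconut, so not coconut-free — reject
D: has coconut oil, so not coconut-free — out
E: has gelatin, so not vegan — out
F: has wheat flour, so not wheat-free — out
G: only wine, banana, and water; none excluded — valid
H: has prawn, so not vegan; has rice, so not rice-free (and 1 more) — out
I: has rice, so not rice-free; has coconut oil, so not coconut-free — reject
J: has honey, so not vegan — out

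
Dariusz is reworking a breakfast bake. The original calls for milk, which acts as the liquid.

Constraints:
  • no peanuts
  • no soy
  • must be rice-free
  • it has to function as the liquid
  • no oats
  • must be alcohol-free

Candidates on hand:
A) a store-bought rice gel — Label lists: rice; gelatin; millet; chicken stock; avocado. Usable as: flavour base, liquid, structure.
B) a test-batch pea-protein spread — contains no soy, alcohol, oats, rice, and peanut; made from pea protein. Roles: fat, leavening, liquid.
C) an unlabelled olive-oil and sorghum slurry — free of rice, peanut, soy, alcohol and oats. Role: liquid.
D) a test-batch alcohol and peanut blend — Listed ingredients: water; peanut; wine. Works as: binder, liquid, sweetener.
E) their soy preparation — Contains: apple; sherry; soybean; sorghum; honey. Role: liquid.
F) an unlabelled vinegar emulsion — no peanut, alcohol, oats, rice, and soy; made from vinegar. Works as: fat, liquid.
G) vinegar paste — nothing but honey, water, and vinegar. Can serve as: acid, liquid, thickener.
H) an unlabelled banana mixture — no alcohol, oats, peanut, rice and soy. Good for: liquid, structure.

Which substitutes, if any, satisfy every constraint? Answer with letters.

A: has rice, so not rice-free — out
B: nothing on the exclusion list — keep
C: no rice, no peanut — keep
D: has peanut, so not peanut-free; has wine, so not alcohol-free — reject
E: has soybean, so not soy-free; has sherry, so not alcohol-free — out
F: works as a liquid, no soy, no oats — keep
G: only honey, water and vinegar; none excluded — valid
H: all constraints satisfied — OK

B, C, F, G, H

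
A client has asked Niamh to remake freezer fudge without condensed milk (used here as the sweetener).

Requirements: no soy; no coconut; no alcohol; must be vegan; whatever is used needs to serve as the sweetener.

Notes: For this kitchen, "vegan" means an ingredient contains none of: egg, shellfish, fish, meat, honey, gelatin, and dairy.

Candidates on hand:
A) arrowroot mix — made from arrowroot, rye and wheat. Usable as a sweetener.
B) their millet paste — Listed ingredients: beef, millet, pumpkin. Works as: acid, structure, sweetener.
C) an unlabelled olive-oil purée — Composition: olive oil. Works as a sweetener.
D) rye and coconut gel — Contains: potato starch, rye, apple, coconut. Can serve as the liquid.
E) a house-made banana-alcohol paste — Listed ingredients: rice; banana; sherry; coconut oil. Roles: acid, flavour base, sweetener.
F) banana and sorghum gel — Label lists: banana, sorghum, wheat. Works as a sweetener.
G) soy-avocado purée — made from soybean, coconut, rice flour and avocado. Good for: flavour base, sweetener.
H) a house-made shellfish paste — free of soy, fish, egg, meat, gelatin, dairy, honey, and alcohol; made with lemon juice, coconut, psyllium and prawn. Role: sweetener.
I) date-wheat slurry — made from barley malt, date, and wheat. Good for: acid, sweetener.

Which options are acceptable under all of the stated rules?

A: every rule checks out — valid
B: has beef, so not vegan — reject
C: works as a sweetener, no alcohol, vegan — keep
D: not usable as a sweetener; has coconut, so not coconut-free — out
E: has coconut oil, so not coconut-free; has sherry, so not alcohol-free — out
F: only wheat, sorghum and banana; none excluded — keep
G: has coconut, so not coconut-free; has soybean, so not soy-free — out
H: has prawn, so not vegan; has coconut, so not coconut-free — out
I: only barley malt, wheat, and date; none excluded — valid

A, C, F, I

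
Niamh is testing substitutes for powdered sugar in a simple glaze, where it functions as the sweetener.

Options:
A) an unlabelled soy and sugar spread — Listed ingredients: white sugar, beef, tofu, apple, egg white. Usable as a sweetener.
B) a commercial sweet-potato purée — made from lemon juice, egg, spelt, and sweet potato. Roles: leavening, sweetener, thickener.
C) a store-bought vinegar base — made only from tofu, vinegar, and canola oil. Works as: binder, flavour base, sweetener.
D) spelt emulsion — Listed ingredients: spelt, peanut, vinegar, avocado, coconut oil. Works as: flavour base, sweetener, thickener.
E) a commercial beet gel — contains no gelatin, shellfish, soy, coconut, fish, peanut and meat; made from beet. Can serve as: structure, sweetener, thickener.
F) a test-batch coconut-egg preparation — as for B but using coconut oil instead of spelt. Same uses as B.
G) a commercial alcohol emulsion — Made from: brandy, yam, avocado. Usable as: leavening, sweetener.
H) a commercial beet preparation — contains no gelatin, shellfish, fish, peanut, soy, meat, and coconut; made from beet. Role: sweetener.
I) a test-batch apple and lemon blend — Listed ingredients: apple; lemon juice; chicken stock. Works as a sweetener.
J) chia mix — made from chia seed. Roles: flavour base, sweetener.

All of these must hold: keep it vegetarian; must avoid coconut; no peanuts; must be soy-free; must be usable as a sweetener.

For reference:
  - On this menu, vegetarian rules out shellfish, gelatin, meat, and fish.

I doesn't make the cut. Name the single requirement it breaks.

usable as a sweetener: satisfied
vegetarian: has chicken stock — fails
soy-free: satisfied
coconut-free: satisfied
peanut-free: satisfied

vegetarian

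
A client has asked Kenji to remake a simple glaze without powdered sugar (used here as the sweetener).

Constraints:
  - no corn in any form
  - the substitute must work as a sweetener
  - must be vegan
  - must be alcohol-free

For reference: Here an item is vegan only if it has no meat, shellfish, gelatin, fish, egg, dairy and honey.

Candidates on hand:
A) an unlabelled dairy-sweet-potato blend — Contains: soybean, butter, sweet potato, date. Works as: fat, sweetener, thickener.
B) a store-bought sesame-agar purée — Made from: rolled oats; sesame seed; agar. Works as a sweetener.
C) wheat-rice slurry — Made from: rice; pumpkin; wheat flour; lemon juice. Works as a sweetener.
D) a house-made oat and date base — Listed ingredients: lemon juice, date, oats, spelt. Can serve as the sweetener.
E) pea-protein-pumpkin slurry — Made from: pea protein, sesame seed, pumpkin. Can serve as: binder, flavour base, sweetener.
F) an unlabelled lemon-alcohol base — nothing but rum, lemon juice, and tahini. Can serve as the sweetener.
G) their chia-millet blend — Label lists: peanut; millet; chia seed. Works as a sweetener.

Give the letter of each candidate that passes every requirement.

B, C, D, E, G

A: has butter, so not vegan — out
B: nothing on the exclusion list — valid
C: works as a sweetener, vegan, no corn — OK
D: every rule checks out — keep
E: every rule checks out — OK
F: has rum, so not alcohol-free — no
G: only peanut, millet, and chia seed; none excluded — OK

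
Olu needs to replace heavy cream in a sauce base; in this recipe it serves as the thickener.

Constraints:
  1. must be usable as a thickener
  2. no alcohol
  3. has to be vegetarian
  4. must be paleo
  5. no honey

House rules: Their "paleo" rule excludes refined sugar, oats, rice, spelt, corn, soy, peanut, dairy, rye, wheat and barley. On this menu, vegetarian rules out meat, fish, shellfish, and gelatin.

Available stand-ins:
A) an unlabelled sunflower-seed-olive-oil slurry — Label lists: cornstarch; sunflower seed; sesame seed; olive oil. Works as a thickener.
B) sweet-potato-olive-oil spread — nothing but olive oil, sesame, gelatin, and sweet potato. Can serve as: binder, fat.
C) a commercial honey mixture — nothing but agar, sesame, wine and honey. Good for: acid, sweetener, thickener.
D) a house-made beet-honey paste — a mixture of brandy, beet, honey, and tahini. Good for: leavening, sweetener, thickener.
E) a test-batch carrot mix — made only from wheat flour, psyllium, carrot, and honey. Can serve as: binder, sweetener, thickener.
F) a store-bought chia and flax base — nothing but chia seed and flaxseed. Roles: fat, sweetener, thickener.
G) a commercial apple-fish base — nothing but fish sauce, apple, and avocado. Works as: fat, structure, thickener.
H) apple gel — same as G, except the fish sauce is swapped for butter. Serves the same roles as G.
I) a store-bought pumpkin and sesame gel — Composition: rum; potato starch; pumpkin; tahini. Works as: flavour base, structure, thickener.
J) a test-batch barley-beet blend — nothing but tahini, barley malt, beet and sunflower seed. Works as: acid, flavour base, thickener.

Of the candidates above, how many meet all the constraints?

1

A: has cornstarch, so not paleo — out
B: not usable as a thickener; has gelatin, so not vegetarian — no
C: has honey, so not honey-free; has wine, so not alcohol-free — out
D: has honey, so not honey-free; has brandy, so not alcohol-free — no
E: has wheat flour, so not paleo; has honey, so not honey-free — reject
F: no alcohol, no honey — valid
G: has fish sauce, so not vegetarian — no
H: has butter, so not paleo — out
I: has rum, so not alcohol-free — out
J: has barley malt, so not paleo — reject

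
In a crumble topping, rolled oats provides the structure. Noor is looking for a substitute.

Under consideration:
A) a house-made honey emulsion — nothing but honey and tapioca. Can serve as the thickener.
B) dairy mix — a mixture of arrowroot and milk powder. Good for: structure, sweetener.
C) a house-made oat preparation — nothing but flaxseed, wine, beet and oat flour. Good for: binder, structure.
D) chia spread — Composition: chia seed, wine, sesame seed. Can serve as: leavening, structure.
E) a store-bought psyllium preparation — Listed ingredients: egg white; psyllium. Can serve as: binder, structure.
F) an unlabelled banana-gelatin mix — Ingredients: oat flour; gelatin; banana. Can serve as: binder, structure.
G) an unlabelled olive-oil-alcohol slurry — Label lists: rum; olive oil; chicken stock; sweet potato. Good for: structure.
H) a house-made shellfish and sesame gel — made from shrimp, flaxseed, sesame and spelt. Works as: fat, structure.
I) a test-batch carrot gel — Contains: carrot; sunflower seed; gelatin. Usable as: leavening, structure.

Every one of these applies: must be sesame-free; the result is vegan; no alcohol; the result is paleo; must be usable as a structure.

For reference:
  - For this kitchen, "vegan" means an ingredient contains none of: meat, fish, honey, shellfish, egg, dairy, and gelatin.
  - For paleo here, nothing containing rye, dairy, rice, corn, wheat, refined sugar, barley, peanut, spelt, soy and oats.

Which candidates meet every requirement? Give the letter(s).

A: not usable as a structure; has honey, so not vegan — no
B: has milk powder, so not vegan; has milk powder, so not paleo — no
C: has oat flour, so not paleo; has wine, so not alcohol-free — out
D: has wine, so not alcohol-free; has sesame seed, so not sesame-free — reject
E: has egg white, so not vegan — out
F: has gelatin, so not vegan; has oat flour, so not paleo — reject
G: has chicken stock, so not vegan; has rum, so not alcohol-free — reject
H: has shrimp, so not vegan; has spelt, so not paleo (and 1 more) — no
I: has gelatin, so not vegan — no

none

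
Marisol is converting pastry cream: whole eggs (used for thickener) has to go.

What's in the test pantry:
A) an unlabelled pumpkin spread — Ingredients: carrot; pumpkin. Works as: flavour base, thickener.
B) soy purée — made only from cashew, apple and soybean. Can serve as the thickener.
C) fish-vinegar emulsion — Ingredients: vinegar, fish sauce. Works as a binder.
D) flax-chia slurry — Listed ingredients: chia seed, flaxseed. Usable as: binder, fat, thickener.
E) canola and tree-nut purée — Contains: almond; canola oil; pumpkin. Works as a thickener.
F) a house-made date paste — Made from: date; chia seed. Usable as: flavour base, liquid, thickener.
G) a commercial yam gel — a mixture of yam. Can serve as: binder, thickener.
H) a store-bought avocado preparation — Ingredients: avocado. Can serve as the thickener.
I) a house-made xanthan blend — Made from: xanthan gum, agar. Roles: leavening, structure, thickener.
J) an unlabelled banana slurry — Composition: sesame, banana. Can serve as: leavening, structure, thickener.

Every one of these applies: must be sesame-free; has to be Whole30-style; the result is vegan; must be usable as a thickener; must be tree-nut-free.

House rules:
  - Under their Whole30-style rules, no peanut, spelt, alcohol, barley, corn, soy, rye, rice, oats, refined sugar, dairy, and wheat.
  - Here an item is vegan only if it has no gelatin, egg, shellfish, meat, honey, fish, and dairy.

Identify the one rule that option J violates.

sesame-free

usable as a thickener: satisfied
Whole30-style: satisfied
vegan: satisfied
tree-nut-free: satisfied
sesame-free: has sesame — fails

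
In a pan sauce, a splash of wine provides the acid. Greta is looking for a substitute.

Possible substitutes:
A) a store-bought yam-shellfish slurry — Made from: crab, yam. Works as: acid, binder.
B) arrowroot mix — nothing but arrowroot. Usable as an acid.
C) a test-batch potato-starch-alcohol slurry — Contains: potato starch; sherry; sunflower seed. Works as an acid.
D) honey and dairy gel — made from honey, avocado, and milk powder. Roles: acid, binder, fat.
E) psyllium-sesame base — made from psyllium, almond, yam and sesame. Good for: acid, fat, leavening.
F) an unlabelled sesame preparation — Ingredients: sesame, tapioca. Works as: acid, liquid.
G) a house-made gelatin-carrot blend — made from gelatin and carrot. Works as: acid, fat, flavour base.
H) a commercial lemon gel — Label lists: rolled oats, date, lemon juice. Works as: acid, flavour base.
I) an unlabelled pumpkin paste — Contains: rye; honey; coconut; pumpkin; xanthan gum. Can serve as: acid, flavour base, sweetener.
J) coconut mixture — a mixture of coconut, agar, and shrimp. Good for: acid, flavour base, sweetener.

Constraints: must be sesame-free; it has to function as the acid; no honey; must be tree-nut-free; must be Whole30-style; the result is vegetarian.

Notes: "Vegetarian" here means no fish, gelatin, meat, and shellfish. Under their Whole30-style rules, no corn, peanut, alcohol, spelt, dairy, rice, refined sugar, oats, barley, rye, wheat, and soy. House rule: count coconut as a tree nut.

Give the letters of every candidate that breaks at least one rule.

A, C, D, E, F, G, H, I, J

A: has crab, so not vegetarian — out
B: only arrowroot; none excluded — OK
C: has sherry, so not Whole30-style — reject
D: has milk powder, so not Whole30-style; has honey, so not honey-free — no
E: has almond, so not tree-nut-free; has sesame, so not sesame-free — no
F: has sesame, so not sesame-free — no
G: has gelatin, so not vegetarian — reject
H: has rolled oats, so not Whole30-style — no
I: has rye, so not Whole30-style; has honey, so not honey-free (and 1 more) — reject
J: has shrimp, so not vegetarian; has coconut, so not tree-nut-free — reject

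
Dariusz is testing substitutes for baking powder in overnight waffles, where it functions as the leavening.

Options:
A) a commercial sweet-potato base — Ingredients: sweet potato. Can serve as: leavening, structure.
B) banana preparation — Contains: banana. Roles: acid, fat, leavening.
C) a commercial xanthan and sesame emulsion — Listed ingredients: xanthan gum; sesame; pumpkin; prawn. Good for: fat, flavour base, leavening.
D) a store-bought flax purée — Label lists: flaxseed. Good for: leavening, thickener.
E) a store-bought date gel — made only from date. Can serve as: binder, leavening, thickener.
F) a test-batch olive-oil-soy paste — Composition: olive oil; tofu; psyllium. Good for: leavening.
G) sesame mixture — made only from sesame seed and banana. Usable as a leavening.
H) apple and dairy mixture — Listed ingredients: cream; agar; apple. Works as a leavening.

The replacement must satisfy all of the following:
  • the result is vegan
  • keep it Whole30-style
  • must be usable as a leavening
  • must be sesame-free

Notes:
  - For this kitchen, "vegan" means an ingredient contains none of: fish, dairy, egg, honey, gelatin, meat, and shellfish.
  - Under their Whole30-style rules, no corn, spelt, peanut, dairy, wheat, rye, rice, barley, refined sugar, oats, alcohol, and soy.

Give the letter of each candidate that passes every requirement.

A, B, D, E

A: only sweet potato; none excluded — valid
B: all constraints satisfied — keep
C: has prawn, so not vegan; has sesame, so not sesame-free — out
D: only flaxseed; none excluded — OK
E: every rule checks out — valid
F: has tofu, so not Whole30-style — no
G: has sesame seed, so not sesame-free — out
H: has cream, so not vegan; has cream, so not Whole30-style — out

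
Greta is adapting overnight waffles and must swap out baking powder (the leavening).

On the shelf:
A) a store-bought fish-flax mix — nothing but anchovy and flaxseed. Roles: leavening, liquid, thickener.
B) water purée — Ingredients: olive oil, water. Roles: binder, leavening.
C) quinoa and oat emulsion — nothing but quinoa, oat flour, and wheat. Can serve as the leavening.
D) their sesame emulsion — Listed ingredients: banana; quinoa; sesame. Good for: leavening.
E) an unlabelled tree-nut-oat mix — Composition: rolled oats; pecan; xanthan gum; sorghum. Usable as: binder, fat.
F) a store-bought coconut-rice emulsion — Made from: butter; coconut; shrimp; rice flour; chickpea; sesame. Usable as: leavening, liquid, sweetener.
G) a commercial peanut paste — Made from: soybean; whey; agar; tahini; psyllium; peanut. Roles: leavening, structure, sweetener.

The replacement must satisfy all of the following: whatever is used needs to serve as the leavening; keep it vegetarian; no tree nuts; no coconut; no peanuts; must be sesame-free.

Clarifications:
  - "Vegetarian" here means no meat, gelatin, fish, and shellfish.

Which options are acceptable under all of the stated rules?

A: has anchovy, so not vegetarian — no
B: no sesame, no tree nuts — OK
C: every rule checks out — OK
D: has sesame, so not sesame-free — no
E: not usable as a leavening; has pecan, so not tree-nut-free — no
F: has shrimp, so not vegetarian; has sesame, so not sesame-free (and 1 more) — out
G: has tahini, so not sesame-free; has peanut, so not peanut-free — reject

B, C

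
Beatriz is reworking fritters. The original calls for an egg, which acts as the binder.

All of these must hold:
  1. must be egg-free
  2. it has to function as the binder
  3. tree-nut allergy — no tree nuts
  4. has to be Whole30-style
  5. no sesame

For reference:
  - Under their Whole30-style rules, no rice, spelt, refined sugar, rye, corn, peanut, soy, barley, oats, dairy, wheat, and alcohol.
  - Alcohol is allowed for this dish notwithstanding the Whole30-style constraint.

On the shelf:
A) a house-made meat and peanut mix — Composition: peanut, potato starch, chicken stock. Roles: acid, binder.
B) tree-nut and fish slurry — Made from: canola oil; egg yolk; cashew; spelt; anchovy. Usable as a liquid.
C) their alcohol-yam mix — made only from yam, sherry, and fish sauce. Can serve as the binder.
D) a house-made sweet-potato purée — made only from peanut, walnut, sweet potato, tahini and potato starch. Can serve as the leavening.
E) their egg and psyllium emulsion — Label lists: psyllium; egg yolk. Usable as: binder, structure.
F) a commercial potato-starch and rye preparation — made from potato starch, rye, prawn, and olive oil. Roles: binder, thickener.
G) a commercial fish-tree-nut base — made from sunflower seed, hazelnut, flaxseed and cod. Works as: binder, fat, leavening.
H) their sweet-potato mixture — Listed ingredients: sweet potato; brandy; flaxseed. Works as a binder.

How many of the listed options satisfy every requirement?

2

A: has peanut, so not Whole30-style — no
B: not usable as a binder; has spelt, so not Whole30-style (and 2 more) — no
C: alcohol is permitted under the Whole30-style carve-out; nothing else excluded — valid
D: not usable as a binder; has peanut, so not Whole30-style (and 2 more) — out
E: has egg yolk, so not egg-free — no
F: has rye, so not Whole30-style — no
G: has hazelnut, so not tree-nut-free — reject
H: alcohol is permitted under the Whole30-style carve-out; nothing else excluded — OK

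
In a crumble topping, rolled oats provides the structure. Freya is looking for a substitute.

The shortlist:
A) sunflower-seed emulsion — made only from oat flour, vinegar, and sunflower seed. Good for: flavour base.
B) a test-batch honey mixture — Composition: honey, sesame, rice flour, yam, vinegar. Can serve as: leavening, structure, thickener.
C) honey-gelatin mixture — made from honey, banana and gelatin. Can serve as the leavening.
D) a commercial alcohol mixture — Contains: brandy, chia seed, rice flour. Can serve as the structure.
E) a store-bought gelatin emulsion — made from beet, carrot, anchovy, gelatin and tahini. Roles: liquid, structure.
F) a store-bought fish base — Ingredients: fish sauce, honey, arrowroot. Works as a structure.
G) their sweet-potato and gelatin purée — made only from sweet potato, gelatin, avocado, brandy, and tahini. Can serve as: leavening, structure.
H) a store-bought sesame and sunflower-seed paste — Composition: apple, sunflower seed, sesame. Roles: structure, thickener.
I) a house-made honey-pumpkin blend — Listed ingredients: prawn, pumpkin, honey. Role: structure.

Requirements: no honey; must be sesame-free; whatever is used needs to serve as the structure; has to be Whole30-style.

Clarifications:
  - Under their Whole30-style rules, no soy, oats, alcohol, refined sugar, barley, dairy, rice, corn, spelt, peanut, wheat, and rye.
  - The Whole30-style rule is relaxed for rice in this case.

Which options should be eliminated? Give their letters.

A: not usable as a structure; has oat flour, so not Whole30-style — no
B: has sesame, so not sesame-free; has honey, so not honey-free — reject
C: not usable as a structure; has honey, so not honey-free — out
D: has brandy, so not Whole30-style — out
E: has tahini, so not sesame-free — out
F: has honey, so not honey-free — no
G: has brandy, so not Whole30-style; has tahini, so not sesame-free — no
H: has sesame, so not sesame-free — no
I: has honey, so not honey-free — out

A, B, C, D, E, F, G, H, I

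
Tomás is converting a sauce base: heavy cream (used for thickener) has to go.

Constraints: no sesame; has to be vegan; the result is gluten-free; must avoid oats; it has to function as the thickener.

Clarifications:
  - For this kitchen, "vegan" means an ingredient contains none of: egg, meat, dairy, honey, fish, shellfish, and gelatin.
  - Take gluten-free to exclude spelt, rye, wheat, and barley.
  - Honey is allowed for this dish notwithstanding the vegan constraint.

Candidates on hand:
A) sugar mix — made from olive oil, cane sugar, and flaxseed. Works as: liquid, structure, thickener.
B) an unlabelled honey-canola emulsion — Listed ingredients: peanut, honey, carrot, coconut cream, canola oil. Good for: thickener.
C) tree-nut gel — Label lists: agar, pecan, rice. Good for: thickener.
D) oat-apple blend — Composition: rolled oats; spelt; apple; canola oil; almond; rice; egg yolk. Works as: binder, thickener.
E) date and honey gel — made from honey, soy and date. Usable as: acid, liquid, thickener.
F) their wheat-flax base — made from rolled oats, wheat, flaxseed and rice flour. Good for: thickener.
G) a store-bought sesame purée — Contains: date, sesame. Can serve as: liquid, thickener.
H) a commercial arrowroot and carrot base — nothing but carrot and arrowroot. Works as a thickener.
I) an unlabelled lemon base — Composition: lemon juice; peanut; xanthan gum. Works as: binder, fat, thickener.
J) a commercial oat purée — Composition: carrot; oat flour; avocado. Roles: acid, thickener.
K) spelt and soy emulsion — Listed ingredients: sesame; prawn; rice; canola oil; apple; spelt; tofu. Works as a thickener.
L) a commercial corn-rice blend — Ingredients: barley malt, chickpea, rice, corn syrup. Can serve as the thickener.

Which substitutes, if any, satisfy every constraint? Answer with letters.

A, B, C, E, H, I

A: all constraints satisfied — OK
B: honey is permitted under the vegan carve-out; nothing else excluded — OK
C: nothing on the exclusion list — keep
D: has egg yolk, so not vegan; has spelt, so not gluten-free (and 1 more) — reject
E: honey is permitted under the vegan carve-out; nothing else excluded — keep
F: has wheat, so not gluten-free; has rolled oats, so not oat-free — out
G: has sesame, so not sesame-free — reject
H: every rule checks out — valid
I: every rule checks out — valid
J: has oat flour, so not oat-free — no
K: has prawn, so not vegan; has spelt, so not gluten-free (and 1 more) — no
L: has barley malt, so not gluten-free — out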